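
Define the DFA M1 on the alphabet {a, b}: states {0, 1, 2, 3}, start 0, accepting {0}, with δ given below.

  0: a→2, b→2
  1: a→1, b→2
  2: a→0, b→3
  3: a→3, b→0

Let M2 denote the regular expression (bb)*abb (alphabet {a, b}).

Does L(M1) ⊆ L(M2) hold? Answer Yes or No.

No

The empty string ε is in L(M1) but not in L(M2).
So L(M1) ⊄ L(M2).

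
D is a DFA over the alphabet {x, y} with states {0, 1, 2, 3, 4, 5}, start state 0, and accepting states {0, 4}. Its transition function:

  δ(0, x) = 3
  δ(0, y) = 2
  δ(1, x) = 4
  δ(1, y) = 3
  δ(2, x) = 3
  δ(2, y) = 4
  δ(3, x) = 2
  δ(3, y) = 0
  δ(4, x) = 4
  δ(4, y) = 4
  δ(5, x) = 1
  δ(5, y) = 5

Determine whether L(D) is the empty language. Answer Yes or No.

No

The empty string ε is accepted: the run 0 ends in the accepting state 0.
Since at least one string is accepted, L(D) is not empty.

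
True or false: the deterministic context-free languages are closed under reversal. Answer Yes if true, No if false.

No

L = {c bⁿaⁿ : n≥0} ∪ {d b²ⁿaⁿ : n≥0} is a DCFL: the first symbol tells a deterministic PDA whether to pop one or two b's per a. Its reversal Lᴿ = {aⁿbⁿ c : n≥0} ∪ {aⁿb²ⁿ d : n≥0} is not. DCFLs are closed under right quotient by regular languages, and Lᴿ/{c, d} = {aⁿbⁿ : n≥0} ∪ {aⁿb²ⁿ : n≥0} — the standard context-free language accepted by no deterministic PDA (intuitively the machine would have to commit to a b-to-a ratio before the distinguishing marker arrives; formally, a DPDA for it would have a single run on aⁿb²ⁿ, accepting after the prefix aⁿbⁿ and accepting again after n more b's; an ordinary PDA that simulates it on a's and b's and, at any moment when it is accepting, may switch to reading only a fresh letter e while feeding each e to the simulation as a b, would accept aⁱbʲeᵏ (k≥1) exactly when both aⁱbʲ and aⁱbʲ⁺ᵏ are in the language, i.e. its language intersected with the regular set a*b*e⁺ would be exactly {aⁿbⁿeⁿ : n≥1} — impossible, since context-free languages are closed under intersection with regular sets and {aⁿbⁿeⁿ} is not context-free). So Lᴿ cannot be a DCFL.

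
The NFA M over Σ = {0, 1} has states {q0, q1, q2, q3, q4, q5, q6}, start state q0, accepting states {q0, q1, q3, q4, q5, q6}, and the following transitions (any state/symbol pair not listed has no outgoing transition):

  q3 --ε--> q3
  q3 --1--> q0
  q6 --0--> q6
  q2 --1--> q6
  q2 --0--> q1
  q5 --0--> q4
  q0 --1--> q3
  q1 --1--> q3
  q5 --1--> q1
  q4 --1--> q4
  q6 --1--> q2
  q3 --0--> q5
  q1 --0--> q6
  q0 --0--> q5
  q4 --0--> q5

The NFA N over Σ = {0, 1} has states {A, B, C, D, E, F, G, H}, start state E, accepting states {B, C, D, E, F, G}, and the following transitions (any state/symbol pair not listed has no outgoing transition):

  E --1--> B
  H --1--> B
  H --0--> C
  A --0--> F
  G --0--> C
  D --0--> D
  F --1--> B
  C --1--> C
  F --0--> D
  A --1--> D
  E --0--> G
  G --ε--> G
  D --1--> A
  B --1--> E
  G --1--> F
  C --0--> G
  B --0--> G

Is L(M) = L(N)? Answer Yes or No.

Exploring the product automaton M × N from the start pair (q0, E), following both machines on each input symbol, reaches 7 state pairs: (q0, E), (q5, G), (q3, B), (q4, C), (q1, F), (q6, D), (q2, A).
M accepts in {q0, q1, q3, q4, q5, q6} and N accepts in {B, C, D, E, F, G}. In every reachable pair the two components are either both accepting — (q0, E), (q5, G), (q3, B), (q4, C), (q1, F), (q6, D) — or both non-accepting, so no string is accepted by exactly one of the machines: L(M) \ L(N) and L(N) \ L(M) are both empty.
Hence every string is accepted by M iff it is accepted by N, and the two languages coincide.

Yes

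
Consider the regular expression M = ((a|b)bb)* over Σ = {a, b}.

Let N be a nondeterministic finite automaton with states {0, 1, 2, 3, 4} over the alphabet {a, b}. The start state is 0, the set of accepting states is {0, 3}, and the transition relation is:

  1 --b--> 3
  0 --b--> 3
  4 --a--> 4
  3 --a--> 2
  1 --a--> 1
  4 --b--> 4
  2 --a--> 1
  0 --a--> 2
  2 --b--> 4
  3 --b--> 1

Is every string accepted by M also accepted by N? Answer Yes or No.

No

The string abb is in L(M) but not in L(N).
So L(M) ⊄ L(N).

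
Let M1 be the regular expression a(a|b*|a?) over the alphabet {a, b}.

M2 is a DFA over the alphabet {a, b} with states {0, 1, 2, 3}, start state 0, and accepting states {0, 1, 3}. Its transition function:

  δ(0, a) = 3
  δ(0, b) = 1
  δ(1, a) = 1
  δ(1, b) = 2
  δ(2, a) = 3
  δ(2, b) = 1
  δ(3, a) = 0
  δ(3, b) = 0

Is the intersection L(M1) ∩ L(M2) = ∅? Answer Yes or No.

The string a is accepted by both M1 and M2.
Hence L(M1) ∩ L(M2) ≠ ∅.

No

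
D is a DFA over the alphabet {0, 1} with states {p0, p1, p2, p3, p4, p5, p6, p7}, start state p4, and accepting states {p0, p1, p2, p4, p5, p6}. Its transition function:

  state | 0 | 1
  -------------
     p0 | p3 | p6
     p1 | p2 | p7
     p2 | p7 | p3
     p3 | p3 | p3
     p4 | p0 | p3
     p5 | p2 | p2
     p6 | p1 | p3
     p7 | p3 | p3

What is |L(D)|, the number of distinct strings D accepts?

5

The useful subgraph on states {p0, p1, p2, p4, p6} is acyclic, so L(D) is finite; the longest accepting path visits 5 useful states, giving maximum string length 4.
Counting accepting paths from p4 by length: 1 of length 0, 1 of length 1, 1 of length 2, 1 of length 3, 1 of length 4. Total 5.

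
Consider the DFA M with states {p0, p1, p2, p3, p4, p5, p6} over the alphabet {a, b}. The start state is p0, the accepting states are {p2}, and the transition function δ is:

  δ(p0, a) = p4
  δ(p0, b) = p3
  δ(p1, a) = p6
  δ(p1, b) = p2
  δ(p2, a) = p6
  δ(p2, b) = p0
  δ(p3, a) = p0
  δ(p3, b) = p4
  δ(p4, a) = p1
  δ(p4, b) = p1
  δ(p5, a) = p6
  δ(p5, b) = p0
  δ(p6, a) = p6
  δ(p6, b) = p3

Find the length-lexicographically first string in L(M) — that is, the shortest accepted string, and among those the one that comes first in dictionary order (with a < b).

A breadth-first search from p0 reaches an accepting state first via the path p0 → p4 → p1 → p2 on input aab.
No string of length < 3 is accepted (BFS exhausts all shorter strings without reaching an accepting state), and aab is the lexicographically least accepting string of length 3.

aab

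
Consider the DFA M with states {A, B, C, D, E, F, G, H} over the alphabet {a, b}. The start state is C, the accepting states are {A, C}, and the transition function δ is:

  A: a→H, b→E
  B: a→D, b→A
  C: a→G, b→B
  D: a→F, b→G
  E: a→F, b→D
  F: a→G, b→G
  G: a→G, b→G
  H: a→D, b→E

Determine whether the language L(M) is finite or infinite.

finite

The useful states (reachable from C and able to reach an accepting state) are {A, B, C}.
Restricted to these states the transition graph has no cycle, so every accepting path has bounded length and L is finite.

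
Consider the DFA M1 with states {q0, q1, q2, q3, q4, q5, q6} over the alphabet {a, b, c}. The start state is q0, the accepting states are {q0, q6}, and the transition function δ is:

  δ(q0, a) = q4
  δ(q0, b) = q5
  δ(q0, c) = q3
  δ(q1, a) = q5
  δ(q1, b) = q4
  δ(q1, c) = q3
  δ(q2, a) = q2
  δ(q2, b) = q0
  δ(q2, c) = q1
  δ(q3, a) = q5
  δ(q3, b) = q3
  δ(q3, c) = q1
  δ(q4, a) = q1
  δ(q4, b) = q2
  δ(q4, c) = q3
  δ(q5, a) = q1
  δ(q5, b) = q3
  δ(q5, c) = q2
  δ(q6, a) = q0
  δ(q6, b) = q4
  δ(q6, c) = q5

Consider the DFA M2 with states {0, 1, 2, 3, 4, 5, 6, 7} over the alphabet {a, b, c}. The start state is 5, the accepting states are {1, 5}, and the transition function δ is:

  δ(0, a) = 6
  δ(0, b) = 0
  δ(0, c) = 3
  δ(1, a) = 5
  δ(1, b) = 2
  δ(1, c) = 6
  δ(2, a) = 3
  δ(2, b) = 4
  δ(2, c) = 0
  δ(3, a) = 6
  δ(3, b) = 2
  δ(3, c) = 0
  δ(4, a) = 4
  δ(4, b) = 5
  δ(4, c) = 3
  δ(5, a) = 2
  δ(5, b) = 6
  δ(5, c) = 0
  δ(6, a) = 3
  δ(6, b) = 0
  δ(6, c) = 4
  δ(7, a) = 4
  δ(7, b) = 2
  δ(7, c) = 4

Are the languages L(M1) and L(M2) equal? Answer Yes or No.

Exploring the product automaton M1 × M2 from the start pair (q0, 5), following both machines on each input symbol, reaches 6 state pairs: (q0, 5), (q4, 2), (q5, 6), (q3, 0), (q1, 3), (q2, 4).
M1 accepts in {q0, q6} and M2 accepts in {1, 5}. In every reachable pair the two components are either both accepting — (q0, 5) — or both non-accepting, so no string is accepted by exactly one of the machines: L(M1) \ L(M2) and L(M2) \ L(M1) are both empty.
Hence every string is accepted by M1 iff it is accepted by M2, and the two languages coincide.

Yes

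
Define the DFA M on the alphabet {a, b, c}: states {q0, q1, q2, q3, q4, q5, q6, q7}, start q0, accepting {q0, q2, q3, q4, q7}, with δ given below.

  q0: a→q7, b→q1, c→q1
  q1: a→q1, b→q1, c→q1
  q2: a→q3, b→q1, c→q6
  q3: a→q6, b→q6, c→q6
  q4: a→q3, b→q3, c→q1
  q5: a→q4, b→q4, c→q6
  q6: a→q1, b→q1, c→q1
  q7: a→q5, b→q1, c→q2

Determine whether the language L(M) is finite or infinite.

finite

The useful states (reachable from q0 and able to reach an accepting state) are {q0, q2, q3, q4, q5, q7}.
Restricted to these states the transition graph has no cycle, so every accepting path has bounded length and L is finite.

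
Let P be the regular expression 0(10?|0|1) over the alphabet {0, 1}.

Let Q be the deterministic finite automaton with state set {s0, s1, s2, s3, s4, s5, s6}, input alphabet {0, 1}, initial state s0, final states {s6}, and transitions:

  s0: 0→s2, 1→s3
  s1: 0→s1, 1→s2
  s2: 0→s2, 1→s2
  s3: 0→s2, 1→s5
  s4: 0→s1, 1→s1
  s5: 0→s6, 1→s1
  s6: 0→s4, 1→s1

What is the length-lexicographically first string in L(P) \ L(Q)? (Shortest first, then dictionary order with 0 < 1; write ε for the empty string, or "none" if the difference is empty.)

00

The string 00 is accepted by P but not by Q.
No shorter string lies in the difference, and 00 is the lexicographically first length-2 string in L(P) \ L(Q).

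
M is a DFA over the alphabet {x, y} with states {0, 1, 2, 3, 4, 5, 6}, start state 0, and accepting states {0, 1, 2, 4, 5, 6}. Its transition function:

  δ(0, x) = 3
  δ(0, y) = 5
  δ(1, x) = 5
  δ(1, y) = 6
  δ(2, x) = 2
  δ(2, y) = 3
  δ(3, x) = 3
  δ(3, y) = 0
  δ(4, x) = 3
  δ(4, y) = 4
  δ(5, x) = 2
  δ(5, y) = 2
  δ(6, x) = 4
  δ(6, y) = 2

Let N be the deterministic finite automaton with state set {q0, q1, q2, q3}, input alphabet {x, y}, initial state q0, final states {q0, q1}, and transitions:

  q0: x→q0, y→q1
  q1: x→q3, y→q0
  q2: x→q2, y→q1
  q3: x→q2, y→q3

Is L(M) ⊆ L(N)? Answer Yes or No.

The string yx is in L(M) but not in L(N).
So L(M) ⊄ L(N).

No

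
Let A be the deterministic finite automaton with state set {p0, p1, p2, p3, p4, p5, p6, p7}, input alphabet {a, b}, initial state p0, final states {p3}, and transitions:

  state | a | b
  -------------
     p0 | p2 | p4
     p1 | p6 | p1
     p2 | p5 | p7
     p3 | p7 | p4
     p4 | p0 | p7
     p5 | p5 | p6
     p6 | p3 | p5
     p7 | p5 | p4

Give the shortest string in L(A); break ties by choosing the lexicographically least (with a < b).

A breadth-first search from p0 reaches an accepting state first via the path p0 → p2 → p5 → p6 → p3 on input aaba.
No string of length < 4 is accepted (BFS exhausts all shorter strings without reaching an accepting state), and aaba is the lexicographically least accepting string of length 4.

aaba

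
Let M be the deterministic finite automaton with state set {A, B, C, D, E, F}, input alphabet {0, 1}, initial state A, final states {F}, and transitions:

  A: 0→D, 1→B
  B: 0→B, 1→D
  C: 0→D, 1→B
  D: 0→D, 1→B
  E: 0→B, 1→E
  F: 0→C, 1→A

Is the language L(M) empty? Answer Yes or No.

Yes

The states reachable from the start state are {A, B, D}.
None of the accepting states {F} is reachable, so no string is accepted and L(M) = ∅.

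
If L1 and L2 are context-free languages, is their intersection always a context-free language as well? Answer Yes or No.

{aⁿbⁿcᵐ : m,n≥0} and {aᵐbⁿcⁿ : m,n≥0} are both context-free, but their intersection {aⁿbⁿcⁿ : n≥0} is not (pumping lemma).

No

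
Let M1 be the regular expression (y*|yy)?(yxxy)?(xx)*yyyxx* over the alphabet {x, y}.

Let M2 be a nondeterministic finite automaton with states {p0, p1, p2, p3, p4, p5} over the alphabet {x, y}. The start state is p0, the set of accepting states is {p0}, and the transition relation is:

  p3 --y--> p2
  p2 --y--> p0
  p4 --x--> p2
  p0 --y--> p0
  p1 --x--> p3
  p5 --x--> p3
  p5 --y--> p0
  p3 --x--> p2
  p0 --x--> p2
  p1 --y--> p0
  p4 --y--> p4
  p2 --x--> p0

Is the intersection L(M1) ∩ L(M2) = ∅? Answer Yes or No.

The string yyyxx is accepted by both M1 and M2.
Hence L(M1) ∩ L(M2) ≠ ∅.

No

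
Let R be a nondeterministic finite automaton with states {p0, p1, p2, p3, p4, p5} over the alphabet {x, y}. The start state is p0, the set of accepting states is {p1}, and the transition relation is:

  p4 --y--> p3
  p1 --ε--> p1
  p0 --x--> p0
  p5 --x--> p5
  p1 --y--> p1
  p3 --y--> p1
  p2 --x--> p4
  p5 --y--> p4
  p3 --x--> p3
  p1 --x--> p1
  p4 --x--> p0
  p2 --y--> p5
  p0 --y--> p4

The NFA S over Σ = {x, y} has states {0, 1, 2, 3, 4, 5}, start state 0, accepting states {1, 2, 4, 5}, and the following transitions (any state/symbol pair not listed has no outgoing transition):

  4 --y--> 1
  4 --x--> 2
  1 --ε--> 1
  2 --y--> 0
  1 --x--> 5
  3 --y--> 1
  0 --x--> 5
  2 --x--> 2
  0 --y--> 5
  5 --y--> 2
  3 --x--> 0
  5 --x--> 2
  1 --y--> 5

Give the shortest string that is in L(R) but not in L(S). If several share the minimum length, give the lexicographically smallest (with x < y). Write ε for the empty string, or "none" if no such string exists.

yyy

The string yyy is accepted by R but not by S.
No shorter string lies in the difference, and yyy is the lexicographically first length-3 string in L(R) \ L(S).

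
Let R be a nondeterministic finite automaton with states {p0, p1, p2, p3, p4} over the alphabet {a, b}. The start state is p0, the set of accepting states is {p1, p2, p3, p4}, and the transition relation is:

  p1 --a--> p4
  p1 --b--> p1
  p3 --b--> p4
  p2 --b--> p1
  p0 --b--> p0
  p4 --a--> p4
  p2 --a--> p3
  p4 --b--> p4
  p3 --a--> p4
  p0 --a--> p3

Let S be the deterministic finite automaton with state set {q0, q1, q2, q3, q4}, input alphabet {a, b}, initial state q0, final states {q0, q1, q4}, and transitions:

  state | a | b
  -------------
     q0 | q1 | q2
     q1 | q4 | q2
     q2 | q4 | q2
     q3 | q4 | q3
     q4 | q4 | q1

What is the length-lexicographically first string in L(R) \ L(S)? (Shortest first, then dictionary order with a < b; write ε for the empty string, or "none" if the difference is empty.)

ab

The string ab is accepted by R but not by S.
No shorter string lies in the difference, and ab is the lexicographically first length-2 string in L(R) \ L(S).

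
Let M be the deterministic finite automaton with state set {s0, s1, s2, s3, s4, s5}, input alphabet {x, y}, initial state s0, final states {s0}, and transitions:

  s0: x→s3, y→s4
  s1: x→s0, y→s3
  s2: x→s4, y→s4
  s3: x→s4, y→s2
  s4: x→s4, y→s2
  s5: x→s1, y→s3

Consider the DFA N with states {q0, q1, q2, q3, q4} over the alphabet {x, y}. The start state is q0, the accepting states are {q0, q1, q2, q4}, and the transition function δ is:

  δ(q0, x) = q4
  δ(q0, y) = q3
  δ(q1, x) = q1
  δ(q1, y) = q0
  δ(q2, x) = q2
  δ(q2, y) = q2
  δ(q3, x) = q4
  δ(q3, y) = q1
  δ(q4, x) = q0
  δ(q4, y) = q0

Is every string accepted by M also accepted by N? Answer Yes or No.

Exploring the product automaton M × N from the start pair (s0, q0), following both machines on each input symbol, reaches 9 state pairs: (s0, q0), (s3, q4), (s4, q3), (s4, q0), (s2, q0), (s4, q4), (s2, q1), (s2, q3), (s4, q1).
M accepts in {s0} and N accepts in {q0, q1, q2, q4}. The reachable pairs whose M-component is accepting are (s0, q0); in each of them the N-component is accepting too, so the product for L(M) \ L(N) (M-component accepting, N-component rejecting) has no reachable accepting pair and the difference is empty.
Hence every string in L(M) is also in L(N).

Yes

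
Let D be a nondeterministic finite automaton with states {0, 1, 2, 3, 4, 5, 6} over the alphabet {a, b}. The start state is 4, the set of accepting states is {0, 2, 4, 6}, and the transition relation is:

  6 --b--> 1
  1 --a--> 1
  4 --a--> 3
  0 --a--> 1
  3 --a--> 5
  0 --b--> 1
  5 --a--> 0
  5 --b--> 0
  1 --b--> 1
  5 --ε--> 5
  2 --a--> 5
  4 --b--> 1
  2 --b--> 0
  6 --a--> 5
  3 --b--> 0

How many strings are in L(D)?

4

The useful subgraph on states {0, 3, 4, 5} is acyclic, so L(D) is finite; the longest accepting path visits 4 useful states, giving maximum string length 3.
Counting accepting paths from 4 by length: 1 of length 0, 1 of length 2, 2 of length 3. Total 4.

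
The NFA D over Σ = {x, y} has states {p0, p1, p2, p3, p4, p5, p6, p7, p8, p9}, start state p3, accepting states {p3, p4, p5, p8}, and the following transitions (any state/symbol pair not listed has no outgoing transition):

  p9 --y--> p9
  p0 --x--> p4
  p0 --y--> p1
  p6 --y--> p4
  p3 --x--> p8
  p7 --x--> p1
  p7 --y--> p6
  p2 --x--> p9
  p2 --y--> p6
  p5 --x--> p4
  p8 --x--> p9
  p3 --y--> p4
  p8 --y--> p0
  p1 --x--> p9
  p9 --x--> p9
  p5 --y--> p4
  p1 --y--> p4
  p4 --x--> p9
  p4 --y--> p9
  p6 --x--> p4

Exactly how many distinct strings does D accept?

5

The useful subgraph on states {p0, p1, p3, p4, p8} is acyclic, so L(D) is finite; the longest accepting path visits 5 useful states, giving maximum string length 4.
Counting accepting paths from p3 by length: 1 of length 0, 2 of length 1, 1 of length 3, 1 of length 4. Total 5.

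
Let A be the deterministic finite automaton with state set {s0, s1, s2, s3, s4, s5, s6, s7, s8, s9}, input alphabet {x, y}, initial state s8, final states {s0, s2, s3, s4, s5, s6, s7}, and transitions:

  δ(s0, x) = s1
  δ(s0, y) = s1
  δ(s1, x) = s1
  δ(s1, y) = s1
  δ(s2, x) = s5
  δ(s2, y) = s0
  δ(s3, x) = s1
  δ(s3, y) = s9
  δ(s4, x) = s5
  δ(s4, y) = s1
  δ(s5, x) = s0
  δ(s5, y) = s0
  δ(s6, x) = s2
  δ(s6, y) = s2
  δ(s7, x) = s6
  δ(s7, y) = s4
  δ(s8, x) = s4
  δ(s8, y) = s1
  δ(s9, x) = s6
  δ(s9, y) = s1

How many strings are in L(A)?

The useful subgraph on states {s0, s4, s5, s8} is acyclic, so L(A) is finite; the longest accepting path visits 4 useful states, giving maximum string length 3.
Counting accepting paths from s8 by length: 1 of length 1, 1 of length 2, 2 of length 3. Total 4.

4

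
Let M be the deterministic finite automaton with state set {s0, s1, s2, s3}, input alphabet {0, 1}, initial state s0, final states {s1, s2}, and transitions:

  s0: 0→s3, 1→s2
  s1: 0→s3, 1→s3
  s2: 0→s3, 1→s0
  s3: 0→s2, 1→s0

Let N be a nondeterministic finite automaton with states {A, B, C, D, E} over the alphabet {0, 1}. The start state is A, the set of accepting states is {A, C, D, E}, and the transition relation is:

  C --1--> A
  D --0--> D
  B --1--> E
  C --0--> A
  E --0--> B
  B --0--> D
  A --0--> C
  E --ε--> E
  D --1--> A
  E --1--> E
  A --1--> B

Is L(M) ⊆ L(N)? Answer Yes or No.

The string 1 is in L(M) but not in L(N).
So L(M) ⊄ L(N).

No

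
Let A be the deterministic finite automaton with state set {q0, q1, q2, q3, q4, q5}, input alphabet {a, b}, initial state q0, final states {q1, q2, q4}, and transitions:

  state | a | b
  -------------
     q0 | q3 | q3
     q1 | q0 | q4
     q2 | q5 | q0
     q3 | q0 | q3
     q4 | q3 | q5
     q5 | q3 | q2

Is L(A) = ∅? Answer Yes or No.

The states reachable from the start state are {q0, q3}.
None of the accepting states {q1, q2, q4} is reachable, so no string is accepted and L(A) = ∅.

Yes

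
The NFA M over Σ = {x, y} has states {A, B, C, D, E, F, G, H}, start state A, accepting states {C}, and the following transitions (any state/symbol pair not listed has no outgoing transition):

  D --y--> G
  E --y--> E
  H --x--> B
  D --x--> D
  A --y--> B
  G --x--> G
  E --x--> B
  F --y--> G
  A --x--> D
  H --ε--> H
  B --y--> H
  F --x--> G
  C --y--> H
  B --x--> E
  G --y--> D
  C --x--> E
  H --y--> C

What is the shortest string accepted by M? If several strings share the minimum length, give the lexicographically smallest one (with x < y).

A breadth-first search from A reaches an accepting state first via the path A → B → H → C on input yyy.
No string of length < 3 is accepted (BFS exhausts all shorter strings without reaching an accepting state), and yyy is the lexicographically least accepting string of length 3.

yyy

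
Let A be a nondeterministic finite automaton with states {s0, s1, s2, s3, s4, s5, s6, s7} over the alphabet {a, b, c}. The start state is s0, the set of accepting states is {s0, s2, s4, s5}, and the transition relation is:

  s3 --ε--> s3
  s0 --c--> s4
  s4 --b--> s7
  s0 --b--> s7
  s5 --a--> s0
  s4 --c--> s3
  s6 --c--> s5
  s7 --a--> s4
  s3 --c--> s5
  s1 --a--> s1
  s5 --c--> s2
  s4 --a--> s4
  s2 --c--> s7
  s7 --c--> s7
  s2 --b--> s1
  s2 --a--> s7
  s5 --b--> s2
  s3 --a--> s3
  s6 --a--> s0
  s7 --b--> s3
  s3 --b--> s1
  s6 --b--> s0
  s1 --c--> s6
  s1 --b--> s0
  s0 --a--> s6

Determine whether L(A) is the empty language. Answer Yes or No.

The empty string ε is accepted: the run s0 ends in the accepting state s0.
Since at least one string is accepted, L(A) is not empty.

No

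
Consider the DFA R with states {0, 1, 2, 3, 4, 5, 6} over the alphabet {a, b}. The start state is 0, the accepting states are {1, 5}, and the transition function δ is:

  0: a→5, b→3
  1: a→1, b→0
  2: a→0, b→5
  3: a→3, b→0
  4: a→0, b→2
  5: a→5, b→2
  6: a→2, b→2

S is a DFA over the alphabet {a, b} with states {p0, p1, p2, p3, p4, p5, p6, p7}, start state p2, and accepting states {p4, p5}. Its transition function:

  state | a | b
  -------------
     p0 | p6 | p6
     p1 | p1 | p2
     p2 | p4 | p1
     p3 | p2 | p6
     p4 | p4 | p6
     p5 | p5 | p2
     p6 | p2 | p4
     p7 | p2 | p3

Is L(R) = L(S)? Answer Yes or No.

Yes

Exploring the product automaton R × S from the start pair (0, p2), following both machines on each input symbol, reaches 4 state pairs: (0, p2), (5, p4), (3, p1), (2, p6).
R accepts in {1, 5} and S accepts in {p4, p5}. In every reachable pair the two components are either both accepting — (5, p4) — or both non-accepting, so no string is accepted by exactly one of the machines: L(R) \ L(S) and L(S) \ L(R) are both empty.
Hence every string is accepted by R iff it is accepted by S, and the two languages coincide.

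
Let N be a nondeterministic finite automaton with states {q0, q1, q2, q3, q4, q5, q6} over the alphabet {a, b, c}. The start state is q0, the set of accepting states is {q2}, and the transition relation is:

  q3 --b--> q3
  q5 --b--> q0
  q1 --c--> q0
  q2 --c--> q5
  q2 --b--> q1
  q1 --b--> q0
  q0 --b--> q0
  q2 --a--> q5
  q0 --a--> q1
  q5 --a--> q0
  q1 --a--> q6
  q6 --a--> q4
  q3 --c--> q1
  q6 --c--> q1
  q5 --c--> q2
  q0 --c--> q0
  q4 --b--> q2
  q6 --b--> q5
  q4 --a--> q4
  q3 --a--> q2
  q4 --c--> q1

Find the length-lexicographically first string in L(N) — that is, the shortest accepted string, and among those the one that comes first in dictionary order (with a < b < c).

aaab

A breadth-first search from q0 reaches an accepting state first via the path q0 → q1 → q6 → q4 → q2 on input aaab.
No string of length < 4 is accepted (BFS exhausts all shorter strings without reaching an accepting state), and aaab is the lexicographically least accepting string of length 4.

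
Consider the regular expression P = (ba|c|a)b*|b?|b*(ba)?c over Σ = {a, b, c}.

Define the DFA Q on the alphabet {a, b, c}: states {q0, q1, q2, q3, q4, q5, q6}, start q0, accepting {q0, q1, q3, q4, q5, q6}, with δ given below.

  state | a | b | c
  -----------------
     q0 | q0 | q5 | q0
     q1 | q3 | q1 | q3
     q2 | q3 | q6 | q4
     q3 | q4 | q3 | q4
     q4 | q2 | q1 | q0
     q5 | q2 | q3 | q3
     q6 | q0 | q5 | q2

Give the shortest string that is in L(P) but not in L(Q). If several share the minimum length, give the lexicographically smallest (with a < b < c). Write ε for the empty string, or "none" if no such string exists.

ba

The string ba is accepted by P but not by Q.
No shorter string lies in the difference, and ba is the lexicographically first length-2 string in L(P) \ L(Q).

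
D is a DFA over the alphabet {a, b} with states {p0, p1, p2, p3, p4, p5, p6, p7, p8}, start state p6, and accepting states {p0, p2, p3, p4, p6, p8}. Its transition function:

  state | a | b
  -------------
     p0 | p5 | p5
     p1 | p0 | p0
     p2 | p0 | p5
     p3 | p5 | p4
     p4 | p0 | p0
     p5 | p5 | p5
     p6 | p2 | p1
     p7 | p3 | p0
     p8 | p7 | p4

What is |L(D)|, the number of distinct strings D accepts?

The useful subgraph on states {p0, p1, p2, p6} is acyclic, so L(D) is finite; the longest accepting path visits 3 useful states, giving maximum string length 2.
Counting accepting paths from p6 by length: 1 of length 0, 1 of length 1, 3 of length 2. Total 5.

5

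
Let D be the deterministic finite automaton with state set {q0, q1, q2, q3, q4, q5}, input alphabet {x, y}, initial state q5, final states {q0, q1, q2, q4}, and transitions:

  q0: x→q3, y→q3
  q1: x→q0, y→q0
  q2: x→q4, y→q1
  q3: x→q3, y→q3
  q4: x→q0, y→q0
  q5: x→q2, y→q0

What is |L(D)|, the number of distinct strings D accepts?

The useful subgraph on states {q0, q1, q2, q4, q5} is acyclic, so L(D) is finite; the longest accepting path visits 4 useful states, giving maximum string length 3.
Counting accepting paths from q5 by length: 2 of length 1, 2 of length 2, 4 of length 3. Total 8.

8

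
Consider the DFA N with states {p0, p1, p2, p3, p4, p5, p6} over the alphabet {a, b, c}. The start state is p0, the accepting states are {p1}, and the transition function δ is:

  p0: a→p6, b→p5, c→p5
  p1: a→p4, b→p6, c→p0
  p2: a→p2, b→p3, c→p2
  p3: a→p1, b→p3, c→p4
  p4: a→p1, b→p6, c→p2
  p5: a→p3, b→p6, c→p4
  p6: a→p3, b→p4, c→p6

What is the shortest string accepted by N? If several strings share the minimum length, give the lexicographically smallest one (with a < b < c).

A breadth-first search from p0 reaches an accepting state first via the path p0 → p6 → p3 → p1 on input aaa.
No string of length < 3 is accepted (BFS exhausts all shorter strings without reaching an accepting state), and aaa is the lexicographically least accepting string of length 3.

aaa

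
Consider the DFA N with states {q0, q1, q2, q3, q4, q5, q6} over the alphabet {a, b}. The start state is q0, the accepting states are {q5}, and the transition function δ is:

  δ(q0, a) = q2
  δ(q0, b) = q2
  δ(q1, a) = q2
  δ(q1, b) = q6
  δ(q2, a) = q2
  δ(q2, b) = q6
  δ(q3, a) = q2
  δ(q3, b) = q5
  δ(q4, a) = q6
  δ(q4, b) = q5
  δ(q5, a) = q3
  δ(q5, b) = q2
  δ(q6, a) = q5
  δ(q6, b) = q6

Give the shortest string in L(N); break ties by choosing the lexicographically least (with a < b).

aba

A breadth-first search from q0 reaches an accepting state first via the path q0 → q2 → q6 → q5 on input aba.
No string of length < 3 is accepted (BFS exhausts all shorter strings without reaching an accepting state), and aba is the lexicographically least accepting string of length 3.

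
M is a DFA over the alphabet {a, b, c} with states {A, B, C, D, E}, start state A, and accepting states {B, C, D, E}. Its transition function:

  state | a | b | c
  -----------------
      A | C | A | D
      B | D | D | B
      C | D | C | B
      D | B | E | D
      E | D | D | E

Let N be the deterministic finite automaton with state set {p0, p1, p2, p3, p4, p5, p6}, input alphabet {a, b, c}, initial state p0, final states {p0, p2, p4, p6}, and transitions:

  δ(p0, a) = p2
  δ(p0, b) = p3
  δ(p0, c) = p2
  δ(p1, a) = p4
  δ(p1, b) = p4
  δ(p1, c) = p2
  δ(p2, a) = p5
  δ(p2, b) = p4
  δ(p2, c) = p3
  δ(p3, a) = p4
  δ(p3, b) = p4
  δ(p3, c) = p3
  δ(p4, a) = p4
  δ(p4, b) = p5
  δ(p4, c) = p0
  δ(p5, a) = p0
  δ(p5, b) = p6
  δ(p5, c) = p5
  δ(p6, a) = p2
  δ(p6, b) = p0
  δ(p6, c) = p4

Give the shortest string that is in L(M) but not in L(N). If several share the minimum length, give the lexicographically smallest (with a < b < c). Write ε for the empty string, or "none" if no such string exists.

aa

The string aa is accepted by M but not by N.
No shorter string lies in the difference, and aa is the lexicographically first length-2 string in L(M) \ L(N).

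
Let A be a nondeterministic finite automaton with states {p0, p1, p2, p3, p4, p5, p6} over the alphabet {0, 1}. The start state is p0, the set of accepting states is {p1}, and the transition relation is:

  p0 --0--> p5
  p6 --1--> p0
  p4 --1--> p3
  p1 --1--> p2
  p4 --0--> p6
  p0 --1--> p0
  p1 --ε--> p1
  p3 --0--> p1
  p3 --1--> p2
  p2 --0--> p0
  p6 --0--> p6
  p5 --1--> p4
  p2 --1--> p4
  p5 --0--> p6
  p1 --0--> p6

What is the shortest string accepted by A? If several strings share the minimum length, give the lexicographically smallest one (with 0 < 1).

A breadth-first search from p0 reaches an accepting state first via the path p0 → p5 → p4 → p3 → p1 on input 0110.
No string of length < 4 is accepted (BFS exhausts all shorter strings without reaching an accepting state), and 0110 is the lexicographically least accepting string of length 4.

0110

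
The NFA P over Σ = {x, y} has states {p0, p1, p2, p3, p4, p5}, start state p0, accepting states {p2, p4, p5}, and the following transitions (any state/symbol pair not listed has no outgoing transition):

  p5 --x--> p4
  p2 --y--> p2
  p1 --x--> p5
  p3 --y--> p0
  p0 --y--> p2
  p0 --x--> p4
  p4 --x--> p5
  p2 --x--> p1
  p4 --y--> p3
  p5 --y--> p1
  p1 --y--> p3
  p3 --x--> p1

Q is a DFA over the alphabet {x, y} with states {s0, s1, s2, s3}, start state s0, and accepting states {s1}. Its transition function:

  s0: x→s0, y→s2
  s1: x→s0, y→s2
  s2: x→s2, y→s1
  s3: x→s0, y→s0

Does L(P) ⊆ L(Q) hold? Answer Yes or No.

The string x is in L(P) but not in L(Q).
So L(P) ⊄ L(Q).

No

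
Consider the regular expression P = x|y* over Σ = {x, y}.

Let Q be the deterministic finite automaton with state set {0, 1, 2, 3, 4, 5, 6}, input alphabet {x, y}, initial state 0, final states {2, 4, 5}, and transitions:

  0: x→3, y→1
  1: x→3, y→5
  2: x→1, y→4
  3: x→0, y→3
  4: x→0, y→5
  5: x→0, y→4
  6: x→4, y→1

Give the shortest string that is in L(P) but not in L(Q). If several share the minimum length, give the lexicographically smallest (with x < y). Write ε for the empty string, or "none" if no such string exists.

ε

The empty string ε is accepted by P but not by Q.
Since ε is the unique shortest string, it is the required witness.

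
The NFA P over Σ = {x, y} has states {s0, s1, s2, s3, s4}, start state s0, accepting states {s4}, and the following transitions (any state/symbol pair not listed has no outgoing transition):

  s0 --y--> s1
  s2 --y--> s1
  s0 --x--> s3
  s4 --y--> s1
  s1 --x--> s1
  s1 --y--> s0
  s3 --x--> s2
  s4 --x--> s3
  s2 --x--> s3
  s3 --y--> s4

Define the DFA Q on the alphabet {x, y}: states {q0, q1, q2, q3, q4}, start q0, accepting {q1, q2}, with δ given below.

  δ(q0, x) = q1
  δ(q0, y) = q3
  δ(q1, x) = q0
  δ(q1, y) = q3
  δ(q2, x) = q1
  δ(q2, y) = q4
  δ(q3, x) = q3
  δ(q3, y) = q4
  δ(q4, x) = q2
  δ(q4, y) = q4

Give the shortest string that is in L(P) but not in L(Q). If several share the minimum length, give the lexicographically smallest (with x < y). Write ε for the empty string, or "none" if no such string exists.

The string xy is accepted by P but not by Q.
No shorter string lies in the difference, and xy is the lexicographically first length-2 string in L(P) \ L(Q).

xy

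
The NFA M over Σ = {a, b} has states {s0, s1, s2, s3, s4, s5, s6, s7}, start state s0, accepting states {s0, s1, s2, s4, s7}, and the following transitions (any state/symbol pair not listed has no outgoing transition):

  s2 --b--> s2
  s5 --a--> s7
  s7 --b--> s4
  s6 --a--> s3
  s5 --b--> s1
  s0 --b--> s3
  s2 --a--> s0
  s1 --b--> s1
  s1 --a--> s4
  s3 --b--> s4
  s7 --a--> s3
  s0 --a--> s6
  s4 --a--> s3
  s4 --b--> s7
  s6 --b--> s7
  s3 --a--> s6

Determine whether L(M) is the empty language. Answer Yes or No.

No

The empty string ε is accepted: the run s0 ends in the accepting state s0.
Since at least one string is accepted, L(M) is not empty.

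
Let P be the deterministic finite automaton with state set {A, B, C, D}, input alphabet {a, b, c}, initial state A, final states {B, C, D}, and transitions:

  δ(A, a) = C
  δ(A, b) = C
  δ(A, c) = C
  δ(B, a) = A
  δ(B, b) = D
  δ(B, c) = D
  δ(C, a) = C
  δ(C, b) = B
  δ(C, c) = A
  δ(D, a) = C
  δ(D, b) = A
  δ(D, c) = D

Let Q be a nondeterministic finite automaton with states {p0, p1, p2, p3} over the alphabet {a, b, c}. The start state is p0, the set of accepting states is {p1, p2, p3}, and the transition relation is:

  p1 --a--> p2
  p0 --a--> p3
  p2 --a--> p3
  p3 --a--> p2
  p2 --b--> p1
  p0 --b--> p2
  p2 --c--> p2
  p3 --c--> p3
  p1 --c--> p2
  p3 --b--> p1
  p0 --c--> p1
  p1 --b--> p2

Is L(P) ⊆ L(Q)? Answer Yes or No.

Exploring the product automaton P × Q from the start pair (A, p0), following both machines on each input symbol, reaches 11 state pairs: (A, p0), (C, p3), (C, p2), (C, p1), (B, p1), (A, p3), (A, p2), (B, p2), (D, p2), (D, p1), (A, p1).
P accepts in {B, C, D} and Q accepts in {p1, p2, p3}. The reachable pairs whose P-component is accepting are (C, p3), (C, p2), (C, p1), (B, p1), (B, p2), (D, p2), (D, p1); in each of them the Q-component is accepting too, so the product for L(P) \ L(Q) (P-component accepting, Q-component rejecting) has no reachable accepting pair and the difference is empty.
Hence every string in L(P) is also in L(Q).

Yes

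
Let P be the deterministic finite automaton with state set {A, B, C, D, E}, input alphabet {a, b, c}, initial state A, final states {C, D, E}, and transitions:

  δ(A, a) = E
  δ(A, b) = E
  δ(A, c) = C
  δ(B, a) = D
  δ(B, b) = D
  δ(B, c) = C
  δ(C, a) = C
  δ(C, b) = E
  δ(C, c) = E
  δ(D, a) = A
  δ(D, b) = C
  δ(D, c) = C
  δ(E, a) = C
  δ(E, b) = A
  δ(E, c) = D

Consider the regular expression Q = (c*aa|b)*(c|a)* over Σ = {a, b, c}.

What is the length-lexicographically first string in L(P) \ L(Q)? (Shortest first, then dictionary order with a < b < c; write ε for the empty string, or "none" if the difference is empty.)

The string cb is accepted by P but not by Q.
No shorter string lies in the difference, and cb is the lexicographically first length-2 string in L(P) \ L(Q).

cb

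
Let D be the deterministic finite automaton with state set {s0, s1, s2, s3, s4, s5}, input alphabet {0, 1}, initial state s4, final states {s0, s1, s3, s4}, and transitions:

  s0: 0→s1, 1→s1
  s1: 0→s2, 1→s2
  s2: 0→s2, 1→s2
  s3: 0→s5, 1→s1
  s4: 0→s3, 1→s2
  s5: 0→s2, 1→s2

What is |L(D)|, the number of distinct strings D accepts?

3

The useful subgraph on states {s1, s3, s4} is acyclic, so L(D) is finite; the longest accepting path visits 3 useful states, giving maximum string length 2.
Counting accepting paths from s4 by length: 1 of length 0, 1 of length 1, 1 of length 2. Total 3.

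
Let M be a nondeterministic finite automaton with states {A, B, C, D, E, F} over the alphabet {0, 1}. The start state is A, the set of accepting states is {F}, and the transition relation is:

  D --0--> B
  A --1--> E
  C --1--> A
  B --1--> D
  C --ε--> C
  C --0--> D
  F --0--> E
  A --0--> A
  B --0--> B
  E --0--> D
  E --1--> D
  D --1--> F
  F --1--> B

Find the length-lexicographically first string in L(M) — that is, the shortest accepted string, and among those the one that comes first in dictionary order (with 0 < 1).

A breadth-first search from A reaches an accepting state first via the path A → E → D → F on input 101.
No string of length < 3 is accepted (BFS exhausts all shorter strings without reaching an accepting state), and 101 is the lexicographically least accepting string of length 3.

101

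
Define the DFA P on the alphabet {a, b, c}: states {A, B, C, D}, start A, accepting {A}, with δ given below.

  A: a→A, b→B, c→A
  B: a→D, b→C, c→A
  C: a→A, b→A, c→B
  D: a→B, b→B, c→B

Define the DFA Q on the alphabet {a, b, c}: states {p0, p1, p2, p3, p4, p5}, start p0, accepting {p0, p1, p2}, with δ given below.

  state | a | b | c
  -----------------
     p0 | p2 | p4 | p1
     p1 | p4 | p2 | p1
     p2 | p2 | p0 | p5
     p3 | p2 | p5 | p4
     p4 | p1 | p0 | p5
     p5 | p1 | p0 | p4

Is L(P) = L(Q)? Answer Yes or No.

The string ac is accepted by P but rejected by Q.
So L(P) ≠ L(Q).

No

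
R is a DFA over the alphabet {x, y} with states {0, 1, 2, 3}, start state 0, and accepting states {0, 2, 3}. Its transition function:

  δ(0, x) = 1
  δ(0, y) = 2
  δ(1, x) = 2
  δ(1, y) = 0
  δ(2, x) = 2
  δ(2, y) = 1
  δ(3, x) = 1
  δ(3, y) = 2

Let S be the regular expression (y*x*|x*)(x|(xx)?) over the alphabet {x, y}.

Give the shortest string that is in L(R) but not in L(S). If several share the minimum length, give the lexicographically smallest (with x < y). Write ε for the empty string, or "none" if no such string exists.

The string xy is accepted by R but not by S.
No shorter string lies in the difference, and xy is the lexicographically first length-2 string in L(R) \ L(S).

xy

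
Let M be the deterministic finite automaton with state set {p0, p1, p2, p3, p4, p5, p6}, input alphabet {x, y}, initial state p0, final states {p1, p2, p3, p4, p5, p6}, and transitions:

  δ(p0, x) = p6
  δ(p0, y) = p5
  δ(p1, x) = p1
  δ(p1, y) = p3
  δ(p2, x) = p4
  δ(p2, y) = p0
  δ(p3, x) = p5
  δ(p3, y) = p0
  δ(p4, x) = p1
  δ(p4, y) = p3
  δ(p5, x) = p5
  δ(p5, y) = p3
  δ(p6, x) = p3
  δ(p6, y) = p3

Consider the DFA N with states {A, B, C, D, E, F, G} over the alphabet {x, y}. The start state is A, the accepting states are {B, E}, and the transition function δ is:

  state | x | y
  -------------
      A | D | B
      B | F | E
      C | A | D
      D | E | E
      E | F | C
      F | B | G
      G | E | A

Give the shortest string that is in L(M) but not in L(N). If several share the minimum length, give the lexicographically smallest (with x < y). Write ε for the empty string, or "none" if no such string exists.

x

The string x is accepted by M but not by N.
No shorter string lies in the difference, and x is the lexicographically first length-1 string in L(M) \ L(N).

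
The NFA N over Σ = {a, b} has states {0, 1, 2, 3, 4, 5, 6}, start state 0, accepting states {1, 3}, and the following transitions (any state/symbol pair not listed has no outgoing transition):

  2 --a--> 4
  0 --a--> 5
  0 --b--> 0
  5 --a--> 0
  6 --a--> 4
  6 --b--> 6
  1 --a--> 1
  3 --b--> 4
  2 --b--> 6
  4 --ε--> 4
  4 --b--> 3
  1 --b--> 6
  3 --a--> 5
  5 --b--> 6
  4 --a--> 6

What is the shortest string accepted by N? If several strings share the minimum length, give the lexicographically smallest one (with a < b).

A breadth-first search from 0 reaches an accepting state first via the path 0 → 5 → 6 → 4 → 3 on input abab.
No string of length < 4 is accepted (BFS exhausts all shorter strings without reaching an accepting state), and abab is the lexicographically least accepting string of length 4.

abab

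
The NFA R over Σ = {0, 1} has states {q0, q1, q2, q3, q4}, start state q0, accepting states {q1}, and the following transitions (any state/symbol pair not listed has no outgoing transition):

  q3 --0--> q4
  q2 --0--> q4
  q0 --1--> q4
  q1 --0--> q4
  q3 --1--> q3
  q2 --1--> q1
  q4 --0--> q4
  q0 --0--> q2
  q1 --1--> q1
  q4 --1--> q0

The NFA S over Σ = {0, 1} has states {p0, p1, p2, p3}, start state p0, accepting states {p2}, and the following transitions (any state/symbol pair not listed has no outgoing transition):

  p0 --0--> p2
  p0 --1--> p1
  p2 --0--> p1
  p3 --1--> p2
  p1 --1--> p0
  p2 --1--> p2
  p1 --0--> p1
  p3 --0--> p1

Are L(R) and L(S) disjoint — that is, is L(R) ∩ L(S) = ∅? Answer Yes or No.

No

The string 01 is accepted by both R and S.
Hence L(R) ∩ L(S) ≠ ∅.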